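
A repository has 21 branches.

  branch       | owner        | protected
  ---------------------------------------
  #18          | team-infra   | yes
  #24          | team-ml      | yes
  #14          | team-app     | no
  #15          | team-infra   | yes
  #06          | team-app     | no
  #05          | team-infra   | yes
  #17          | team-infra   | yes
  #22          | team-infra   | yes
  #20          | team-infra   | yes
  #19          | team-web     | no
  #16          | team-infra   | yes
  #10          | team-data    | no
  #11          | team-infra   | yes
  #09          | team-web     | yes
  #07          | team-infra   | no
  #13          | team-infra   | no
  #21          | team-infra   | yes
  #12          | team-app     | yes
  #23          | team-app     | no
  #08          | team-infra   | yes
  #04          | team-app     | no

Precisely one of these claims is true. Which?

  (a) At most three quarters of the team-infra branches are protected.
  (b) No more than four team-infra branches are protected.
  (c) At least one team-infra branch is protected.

(c)

|A| = 12, |A ∩ B| = 10, |A ∖ B| = 2.
(a) requires |A ∩ B| / |A| ≤ 3/4: false.
(b) requires |A ∩ B| ≤ 4: false.
(c) requires A ∩ B ≠ ∅ (|A ∩ B| ≥ 1): true.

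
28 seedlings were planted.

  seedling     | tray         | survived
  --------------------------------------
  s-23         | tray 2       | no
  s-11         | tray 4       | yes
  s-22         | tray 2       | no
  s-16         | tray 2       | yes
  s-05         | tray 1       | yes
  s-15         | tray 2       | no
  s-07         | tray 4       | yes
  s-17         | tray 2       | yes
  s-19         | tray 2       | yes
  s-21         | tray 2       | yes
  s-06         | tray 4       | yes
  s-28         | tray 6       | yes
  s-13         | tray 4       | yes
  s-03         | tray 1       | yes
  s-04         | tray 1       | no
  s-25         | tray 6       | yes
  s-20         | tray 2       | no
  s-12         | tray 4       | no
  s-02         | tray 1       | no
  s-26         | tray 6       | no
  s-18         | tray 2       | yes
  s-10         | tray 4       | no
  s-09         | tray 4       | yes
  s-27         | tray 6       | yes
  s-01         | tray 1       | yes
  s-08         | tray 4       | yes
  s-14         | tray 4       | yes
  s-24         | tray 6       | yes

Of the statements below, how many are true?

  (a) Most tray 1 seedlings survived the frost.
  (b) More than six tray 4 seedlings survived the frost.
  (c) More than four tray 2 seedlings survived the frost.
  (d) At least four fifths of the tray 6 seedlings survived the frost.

(a) tray 1: |A| = 5, |A ∩ B| = 3; needs |A ∩ B| > |A ∖ B| — true.
(b) tray 4: |A| = 9, |A ∩ B| = 7; needs |A ∩ B| > 6 — true.
(c) tray 2: |A| = 9, |A ∩ B| = 5; needs |A ∩ B| > 4 — true.
(d) tray 6: |A| = 5, |A ∩ B| = 4; needs |A ∩ B| / |A| ≥ 4/5 — true.

4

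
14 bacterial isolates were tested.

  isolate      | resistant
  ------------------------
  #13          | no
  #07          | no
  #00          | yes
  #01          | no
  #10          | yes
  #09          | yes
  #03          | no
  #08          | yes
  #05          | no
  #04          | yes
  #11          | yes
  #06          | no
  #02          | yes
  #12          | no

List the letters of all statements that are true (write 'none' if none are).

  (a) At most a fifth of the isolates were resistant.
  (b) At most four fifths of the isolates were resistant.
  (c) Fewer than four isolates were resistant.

(b)

|A| = 14, |A ∩ B| = 7, |A ∖ B| = 7.
(a) |A ∩ B| / |A| ≤ 1/5: fails.
(b) |A ∩ B| / |A| ≤ 4/5: holds.
(c) |A ∩ B| < 4: fails.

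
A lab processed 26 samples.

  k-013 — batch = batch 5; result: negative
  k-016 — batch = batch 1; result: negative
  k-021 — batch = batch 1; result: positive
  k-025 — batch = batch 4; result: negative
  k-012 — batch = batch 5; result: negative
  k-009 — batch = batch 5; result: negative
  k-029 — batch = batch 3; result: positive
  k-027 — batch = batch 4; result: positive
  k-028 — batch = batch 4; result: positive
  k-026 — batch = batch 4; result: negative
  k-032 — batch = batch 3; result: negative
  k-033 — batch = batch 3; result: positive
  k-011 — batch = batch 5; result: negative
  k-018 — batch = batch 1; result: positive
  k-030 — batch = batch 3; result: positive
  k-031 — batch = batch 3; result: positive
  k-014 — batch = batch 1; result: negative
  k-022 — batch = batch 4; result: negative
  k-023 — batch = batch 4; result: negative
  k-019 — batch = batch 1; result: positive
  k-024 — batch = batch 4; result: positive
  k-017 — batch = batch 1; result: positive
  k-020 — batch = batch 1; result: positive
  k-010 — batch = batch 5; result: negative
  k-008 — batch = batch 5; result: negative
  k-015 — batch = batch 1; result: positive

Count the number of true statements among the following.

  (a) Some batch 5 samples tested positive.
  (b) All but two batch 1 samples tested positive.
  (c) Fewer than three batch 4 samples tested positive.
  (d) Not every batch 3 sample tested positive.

2

(a) batch 5: |A| = 6, |A ∩ B| = 0; needs A ∩ B ≠ ∅ (|A ∩ B| ≥ 1) — false.
(b) batch 1: |A| = 8, |A ∩ B| = 6; needs |A ∖ B| = 2 — true.
(c) batch 4: |A| = 7, |A ∩ B| = 3; needs |A ∩ B| < 3 — false.
(d) batch 3: |A| = 5, |A ∩ B| = 4; needs A ⊄ B (|A ∖ B| ≥ 1) — true.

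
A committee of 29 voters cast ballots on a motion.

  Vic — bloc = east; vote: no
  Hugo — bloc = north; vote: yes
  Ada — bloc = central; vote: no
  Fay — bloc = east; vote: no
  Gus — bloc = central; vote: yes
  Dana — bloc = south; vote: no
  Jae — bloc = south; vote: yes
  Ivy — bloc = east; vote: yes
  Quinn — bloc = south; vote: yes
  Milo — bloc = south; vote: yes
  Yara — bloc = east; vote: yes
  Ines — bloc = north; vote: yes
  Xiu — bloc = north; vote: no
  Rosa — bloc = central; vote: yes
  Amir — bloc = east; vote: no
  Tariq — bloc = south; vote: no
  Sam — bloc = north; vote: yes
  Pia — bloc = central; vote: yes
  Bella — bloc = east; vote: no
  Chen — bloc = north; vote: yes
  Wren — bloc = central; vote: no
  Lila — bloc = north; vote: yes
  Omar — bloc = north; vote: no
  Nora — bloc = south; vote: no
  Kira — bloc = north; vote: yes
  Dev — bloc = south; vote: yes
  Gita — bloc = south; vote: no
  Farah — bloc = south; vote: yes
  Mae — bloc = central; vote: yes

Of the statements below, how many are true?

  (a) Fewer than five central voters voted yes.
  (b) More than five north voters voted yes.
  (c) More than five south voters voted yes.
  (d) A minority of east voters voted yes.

3

(a) central: |A| = 6, |A ∩ B| = 4; needs |A ∩ B| < 5 — true.
(b) north: |A| = 8, |A ∩ B| = 6; needs |A ∩ B| > 5 — true.
(c) south: |A| = 9, |A ∩ B| = 5; needs |A ∩ B| > 5 — false.
(d) east: |A| = 6, |A ∩ B| = 2; needs |A ∩ B| < |A ∖ B| — true.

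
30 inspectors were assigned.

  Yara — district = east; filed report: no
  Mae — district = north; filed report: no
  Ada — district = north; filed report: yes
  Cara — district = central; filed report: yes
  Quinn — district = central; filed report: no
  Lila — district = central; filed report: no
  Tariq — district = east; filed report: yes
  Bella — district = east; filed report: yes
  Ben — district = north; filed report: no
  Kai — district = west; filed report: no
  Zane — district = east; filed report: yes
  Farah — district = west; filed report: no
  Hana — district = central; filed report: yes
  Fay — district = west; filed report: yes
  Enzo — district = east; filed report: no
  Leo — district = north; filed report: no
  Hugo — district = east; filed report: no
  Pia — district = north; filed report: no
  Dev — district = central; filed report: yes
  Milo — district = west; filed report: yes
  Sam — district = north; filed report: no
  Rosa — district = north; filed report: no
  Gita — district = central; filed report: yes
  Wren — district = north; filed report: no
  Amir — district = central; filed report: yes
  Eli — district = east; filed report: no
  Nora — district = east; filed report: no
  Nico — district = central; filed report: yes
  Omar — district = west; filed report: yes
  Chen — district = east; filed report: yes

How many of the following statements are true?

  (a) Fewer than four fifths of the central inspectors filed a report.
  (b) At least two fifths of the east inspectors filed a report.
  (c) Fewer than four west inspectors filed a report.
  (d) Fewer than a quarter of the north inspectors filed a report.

(a) central: |A| = 8, |A ∩ B| = 6; needs |A ∩ B| / |A| < 4/5 — true.
(b) east: |A| = 9, |A ∩ B| = 4; needs |A ∩ B| / |A| ≥ 2/5 — true.
(c) west: |A| = 5, |A ∩ B| = 3; needs |A ∩ B| < 4 — true.
(d) north: |A| = 8, |A ∩ B| = 1; needs |A ∩ B| / |A| < 1/4 — true.

4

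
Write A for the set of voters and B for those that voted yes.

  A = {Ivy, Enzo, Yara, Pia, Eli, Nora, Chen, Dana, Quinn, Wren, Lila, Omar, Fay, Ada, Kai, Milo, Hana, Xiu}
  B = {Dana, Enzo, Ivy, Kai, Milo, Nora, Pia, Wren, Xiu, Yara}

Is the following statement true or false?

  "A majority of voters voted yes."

Truth condition: |A ∩ B| > |A ∖ B|.
|A| = 18, |A ∩ B| = 10, |A ∖ B| = 8.
10 > 8, so the statement is true.

True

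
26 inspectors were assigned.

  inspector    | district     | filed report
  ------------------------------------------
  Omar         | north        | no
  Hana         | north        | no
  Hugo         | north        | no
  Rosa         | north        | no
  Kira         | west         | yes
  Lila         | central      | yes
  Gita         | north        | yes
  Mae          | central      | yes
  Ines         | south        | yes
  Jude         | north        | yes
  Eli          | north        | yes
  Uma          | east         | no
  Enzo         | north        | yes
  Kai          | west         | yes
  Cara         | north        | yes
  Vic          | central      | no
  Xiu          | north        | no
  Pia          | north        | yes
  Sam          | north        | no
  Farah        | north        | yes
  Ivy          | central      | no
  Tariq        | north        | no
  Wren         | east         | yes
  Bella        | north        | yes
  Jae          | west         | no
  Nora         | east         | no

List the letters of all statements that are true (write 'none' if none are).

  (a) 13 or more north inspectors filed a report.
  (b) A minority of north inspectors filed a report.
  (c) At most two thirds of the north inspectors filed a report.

|A| = 15, |A ∩ B| = 8, |A ∖ B| = 7.
(a) |A ∩ B| ≥ 13: fails.
(b) |A ∩ B| < |A ∖ B|: fails.
(c) |A ∩ B| / |A| ≤ 2/3: holds.

(c)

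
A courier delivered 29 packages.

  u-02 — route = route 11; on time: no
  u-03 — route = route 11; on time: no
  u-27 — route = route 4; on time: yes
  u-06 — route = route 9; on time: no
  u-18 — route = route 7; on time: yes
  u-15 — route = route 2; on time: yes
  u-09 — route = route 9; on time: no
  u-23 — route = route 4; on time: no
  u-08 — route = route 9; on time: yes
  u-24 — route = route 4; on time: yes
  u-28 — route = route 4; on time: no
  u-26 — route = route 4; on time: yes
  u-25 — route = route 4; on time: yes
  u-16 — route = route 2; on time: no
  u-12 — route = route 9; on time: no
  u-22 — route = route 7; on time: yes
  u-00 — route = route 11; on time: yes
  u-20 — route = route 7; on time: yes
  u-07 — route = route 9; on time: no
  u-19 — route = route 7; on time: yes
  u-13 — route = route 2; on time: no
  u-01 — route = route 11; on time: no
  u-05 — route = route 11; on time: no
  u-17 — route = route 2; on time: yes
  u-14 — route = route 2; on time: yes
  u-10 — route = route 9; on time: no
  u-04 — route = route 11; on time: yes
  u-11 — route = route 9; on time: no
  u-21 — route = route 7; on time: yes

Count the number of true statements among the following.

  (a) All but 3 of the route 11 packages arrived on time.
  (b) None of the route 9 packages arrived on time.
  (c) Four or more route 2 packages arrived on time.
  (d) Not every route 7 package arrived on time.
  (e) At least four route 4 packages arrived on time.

(a) route 11: |A| = 6, |A ∩ B| = 2; needs |A ∖ B| = 3 — false.
(b) route 9: |A| = 7, |A ∩ B| = 1; needs A ∩ B = ∅ (|A ∩ B| = 0) — false.
(c) route 2: |A| = 5, |A ∩ B| = 3; needs |A ∩ B| ≥ 4 — false.
(d) route 7: |A| = 5, |A ∩ B| = 5; needs A ⊄ B (|A ∖ B| ≥ 1) — false.
(e) route 4: |A| = 6, |A ∩ B| = 4; needs |A ∩ B| ≥ 4 — true.

1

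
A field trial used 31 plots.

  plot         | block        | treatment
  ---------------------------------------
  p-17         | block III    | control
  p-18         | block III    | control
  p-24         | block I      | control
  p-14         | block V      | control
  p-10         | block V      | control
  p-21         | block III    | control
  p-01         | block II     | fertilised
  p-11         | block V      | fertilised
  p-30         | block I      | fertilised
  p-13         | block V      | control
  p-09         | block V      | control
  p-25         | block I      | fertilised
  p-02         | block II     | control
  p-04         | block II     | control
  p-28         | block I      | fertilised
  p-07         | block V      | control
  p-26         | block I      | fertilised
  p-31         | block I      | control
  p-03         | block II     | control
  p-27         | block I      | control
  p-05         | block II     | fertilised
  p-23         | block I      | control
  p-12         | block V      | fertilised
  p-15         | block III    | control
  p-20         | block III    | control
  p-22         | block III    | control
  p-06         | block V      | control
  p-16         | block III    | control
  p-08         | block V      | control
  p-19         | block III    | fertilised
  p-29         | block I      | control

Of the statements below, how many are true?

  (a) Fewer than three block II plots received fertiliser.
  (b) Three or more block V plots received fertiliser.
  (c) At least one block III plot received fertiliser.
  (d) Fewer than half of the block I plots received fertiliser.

3

(a) block II: |A| = 5, |A ∩ B| = 2; needs |A ∩ B| < 3 — true.
(b) block V: |A| = 9, |A ∩ B| = 2; needs |A ∩ B| ≥ 3 — false.
(c) block III: |A| = 8, |A ∩ B| = 1; needs A ∩ B ≠ ∅ (|A ∩ B| ≥ 1) — true.
(d) block I: |A| = 9, |A ∩ B| = 4; needs |A ∩ B| < |A ∖ B| — true.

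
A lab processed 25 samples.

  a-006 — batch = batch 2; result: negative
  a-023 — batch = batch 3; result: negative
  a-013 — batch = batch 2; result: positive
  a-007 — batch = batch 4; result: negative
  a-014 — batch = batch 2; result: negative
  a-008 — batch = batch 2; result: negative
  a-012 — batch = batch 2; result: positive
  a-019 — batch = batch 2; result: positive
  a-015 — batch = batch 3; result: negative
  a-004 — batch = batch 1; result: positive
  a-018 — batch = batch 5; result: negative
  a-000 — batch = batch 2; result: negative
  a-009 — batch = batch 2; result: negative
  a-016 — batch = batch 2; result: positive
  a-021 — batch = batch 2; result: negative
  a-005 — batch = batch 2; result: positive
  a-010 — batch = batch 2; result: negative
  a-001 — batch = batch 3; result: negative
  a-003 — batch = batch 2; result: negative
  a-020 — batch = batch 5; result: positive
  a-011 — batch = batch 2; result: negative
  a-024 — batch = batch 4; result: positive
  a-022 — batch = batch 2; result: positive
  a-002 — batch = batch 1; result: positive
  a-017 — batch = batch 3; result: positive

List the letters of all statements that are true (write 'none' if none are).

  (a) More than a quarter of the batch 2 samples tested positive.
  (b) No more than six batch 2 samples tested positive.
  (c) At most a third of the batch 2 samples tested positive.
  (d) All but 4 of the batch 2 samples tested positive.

|A| = 15, |A ∩ B| = 6, |A ∖ B| = 9.
(a) |A ∩ B| / |A| > 1/4: holds.
(b) |A ∩ B| ≤ 6: holds.
(c) |A ∩ B| / |A| ≤ 1/3: fails.
(d) |A ∖ B| = 4: fails.

(a), (b)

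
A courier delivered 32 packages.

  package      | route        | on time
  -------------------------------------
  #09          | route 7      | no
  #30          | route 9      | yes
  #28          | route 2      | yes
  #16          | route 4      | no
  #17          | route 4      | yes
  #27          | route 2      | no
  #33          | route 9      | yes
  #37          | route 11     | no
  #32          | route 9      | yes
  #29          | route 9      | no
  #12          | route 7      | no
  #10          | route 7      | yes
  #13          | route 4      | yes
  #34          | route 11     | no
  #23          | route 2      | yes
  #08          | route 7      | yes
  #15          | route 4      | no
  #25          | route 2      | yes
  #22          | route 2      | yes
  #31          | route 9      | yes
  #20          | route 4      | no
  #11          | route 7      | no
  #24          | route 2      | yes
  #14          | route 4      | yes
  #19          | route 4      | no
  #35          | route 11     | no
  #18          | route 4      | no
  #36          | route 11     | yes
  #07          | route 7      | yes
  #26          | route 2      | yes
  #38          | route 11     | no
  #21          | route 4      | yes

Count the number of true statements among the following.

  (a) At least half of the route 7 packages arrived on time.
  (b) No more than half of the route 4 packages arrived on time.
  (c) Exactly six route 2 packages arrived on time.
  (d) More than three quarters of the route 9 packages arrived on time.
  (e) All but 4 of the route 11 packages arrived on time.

5

(a) route 7: |A| = 6, |A ∩ B| = 3; needs |A ∩ B| ≥ |A ∖ B| — true.
(b) route 4: |A| = 9, |A ∩ B| = 4; needs |A ∩ B| ≤ |A ∖ B| — true.
(c) route 2: |A| = 7, |A ∩ B| = 6; needs |A ∩ B| = 6 — true.
(d) route 9: |A| = 5, |A ∩ B| = 4; needs |A ∩ B| / |A| > 3/4 — true.
(e) route 11: |A| = 5, |A ∩ B| = 1; needs |A ∖ B| = 4 — true.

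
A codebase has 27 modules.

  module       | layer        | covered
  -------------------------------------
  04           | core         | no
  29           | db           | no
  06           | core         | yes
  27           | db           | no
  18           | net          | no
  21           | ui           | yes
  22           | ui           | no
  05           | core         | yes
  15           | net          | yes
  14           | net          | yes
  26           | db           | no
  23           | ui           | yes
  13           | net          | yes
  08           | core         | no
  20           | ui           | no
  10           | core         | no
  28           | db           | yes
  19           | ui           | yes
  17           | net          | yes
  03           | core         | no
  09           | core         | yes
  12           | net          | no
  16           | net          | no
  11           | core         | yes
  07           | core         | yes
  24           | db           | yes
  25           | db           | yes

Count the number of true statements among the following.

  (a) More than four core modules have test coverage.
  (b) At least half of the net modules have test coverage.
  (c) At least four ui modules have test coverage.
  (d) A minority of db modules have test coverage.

(a) core: |A| = 9, |A ∩ B| = 5; needs |A ∩ B| > 4 — true.
(b) net: |A| = 7, |A ∩ B| = 4; needs |A ∩ B| ≥ |A ∖ B| — true.
(c) ui: |A| = 5, |A ∩ B| = 3; needs |A ∩ B| ≥ 4 — false.
(d) db: |A| = 6, |A ∩ B| = 3; needs |A ∩ B| < |A ∖ B| — false.

2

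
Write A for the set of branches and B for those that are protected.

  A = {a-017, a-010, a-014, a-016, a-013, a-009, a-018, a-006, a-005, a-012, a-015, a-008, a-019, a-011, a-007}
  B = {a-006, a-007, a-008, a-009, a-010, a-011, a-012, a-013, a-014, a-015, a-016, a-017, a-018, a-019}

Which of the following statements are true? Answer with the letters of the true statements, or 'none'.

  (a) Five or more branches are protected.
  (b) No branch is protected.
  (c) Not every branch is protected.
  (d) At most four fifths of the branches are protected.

|A| = 15, |A ∩ B| = 14, |A ∖ B| = 1.
(a) |A ∩ B| ≥ 5: holds.
(b) A ∩ B = ∅ (|A ∩ B| = 0): fails.
(c) A ⊄ B (|A ∖ B| ≥ 1): holds.
(d) |A ∩ B| / |A| ≤ 4/5: fails.

(a), (c)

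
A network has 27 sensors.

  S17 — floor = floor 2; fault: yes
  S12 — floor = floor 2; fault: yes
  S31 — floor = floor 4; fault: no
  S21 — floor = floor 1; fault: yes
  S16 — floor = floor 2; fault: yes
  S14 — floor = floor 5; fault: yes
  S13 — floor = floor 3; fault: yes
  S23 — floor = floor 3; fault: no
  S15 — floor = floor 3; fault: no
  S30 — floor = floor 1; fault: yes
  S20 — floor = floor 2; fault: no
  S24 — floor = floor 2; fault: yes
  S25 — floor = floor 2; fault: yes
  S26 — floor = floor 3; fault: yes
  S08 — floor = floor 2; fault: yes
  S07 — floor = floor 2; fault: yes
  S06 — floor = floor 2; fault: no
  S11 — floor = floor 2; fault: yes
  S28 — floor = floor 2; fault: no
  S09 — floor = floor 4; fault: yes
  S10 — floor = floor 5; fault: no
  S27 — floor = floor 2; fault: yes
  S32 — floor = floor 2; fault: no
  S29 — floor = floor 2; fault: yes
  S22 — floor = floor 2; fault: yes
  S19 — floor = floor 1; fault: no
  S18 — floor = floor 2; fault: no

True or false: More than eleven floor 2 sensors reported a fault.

Truth condition: |A ∩ B| > 11.
|A| = 16, |A ∩ B| = 11, |A ∖ B| = 5.
|A ∩ B| = 11, so the statement is false.

False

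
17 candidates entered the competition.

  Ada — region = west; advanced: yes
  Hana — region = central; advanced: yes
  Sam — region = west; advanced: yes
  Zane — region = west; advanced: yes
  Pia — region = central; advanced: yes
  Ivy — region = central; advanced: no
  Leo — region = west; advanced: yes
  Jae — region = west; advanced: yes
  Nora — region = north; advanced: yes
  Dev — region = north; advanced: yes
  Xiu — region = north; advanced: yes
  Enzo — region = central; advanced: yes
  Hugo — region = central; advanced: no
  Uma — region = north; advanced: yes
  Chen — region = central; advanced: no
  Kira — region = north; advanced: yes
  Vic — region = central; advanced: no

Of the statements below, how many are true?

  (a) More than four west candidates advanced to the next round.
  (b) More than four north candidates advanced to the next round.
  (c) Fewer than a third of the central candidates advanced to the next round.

(a) west: |A| = 5, |A ∩ B| = 5; needs |A ∩ B| > 4 — true.
(b) north: |A| = 5, |A ∩ B| = 5; needs |A ∩ B| > 4 — true.
(c) central: |A| = 7, |A ∩ B| = 3; needs |A ∩ B| / |A| < 1/3 — false.

2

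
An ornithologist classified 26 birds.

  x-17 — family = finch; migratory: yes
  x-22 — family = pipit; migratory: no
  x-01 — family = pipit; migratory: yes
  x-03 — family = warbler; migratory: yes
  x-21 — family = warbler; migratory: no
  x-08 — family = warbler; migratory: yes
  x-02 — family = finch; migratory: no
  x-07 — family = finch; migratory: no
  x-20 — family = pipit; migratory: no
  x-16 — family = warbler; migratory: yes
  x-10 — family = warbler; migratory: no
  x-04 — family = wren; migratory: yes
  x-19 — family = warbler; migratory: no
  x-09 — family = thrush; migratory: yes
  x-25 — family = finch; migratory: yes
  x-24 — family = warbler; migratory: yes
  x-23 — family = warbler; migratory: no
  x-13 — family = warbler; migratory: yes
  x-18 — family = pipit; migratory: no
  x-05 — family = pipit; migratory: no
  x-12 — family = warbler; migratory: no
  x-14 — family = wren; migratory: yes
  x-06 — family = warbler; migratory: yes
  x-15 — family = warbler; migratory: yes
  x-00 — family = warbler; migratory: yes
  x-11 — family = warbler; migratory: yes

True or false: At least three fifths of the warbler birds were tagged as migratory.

True

The determiner here denotes the relation: |A ∩ B| / |A| ≥ 3/5.
A (the restrictor) = {x-03, x-21, x-08, x-16, x-10, x-19, x-24, x-23, x-13, x-12, x-06, x-15, x-00, x-11}, |A| = 14.
A ∩ B = {x-03, x-08, x-16, x-24, x-13, x-06, x-15, x-00, x-11}, so |A ∩ B| = 9.
A ∖ B = {x-21, x-10, x-19, x-23, x-12}, so |A ∖ B| = 5.
|A ∩ B|/|A| = 9/14, so the statement is true.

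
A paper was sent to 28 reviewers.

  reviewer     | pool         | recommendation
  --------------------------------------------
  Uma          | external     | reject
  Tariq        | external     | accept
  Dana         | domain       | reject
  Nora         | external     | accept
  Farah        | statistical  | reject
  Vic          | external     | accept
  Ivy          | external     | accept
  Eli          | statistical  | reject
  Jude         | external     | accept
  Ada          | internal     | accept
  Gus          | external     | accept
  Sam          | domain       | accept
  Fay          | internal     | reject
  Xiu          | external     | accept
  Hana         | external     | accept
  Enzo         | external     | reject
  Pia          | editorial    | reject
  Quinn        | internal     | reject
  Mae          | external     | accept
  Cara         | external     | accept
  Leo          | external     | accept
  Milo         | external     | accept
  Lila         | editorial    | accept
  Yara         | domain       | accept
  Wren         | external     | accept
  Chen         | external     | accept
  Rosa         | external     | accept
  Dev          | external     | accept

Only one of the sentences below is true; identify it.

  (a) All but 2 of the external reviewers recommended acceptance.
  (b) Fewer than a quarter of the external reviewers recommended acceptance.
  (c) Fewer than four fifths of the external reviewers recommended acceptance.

|A| = 18, |A ∩ B| = 16, |A ∖ B| = 2.
(a) requires |A ∖ B| = 2: true.
(b) requires |A ∩ B| / |A| < 1/4: false.
(c) requires |A ∩ B| / |A| < 4/5: false.

(a)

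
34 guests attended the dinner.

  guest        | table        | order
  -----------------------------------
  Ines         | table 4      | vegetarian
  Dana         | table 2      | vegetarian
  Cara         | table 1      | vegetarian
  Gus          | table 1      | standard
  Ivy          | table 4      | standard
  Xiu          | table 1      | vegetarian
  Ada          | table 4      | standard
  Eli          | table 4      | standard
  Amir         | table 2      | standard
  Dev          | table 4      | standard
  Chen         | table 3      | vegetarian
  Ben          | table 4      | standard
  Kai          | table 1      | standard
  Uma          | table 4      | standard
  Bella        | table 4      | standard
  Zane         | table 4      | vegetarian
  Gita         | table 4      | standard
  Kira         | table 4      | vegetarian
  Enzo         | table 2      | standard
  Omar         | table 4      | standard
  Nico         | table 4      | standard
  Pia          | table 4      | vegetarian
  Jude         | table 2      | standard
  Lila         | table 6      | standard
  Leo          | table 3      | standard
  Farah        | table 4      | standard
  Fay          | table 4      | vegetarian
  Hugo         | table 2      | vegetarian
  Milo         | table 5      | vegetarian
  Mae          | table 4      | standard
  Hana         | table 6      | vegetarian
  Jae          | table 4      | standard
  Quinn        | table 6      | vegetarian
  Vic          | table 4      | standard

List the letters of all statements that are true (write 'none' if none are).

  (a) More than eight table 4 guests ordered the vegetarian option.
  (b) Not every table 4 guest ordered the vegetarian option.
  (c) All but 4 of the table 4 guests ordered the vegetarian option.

|A| = 19, |A ∩ B| = 5, |A ∖ B| = 14.
(a) |A ∩ B| > 8: fails.
(b) A ⊄ B (|A ∖ B| ≥ 1): holds.
(c) |A ∖ B| = 4: fails.

(b)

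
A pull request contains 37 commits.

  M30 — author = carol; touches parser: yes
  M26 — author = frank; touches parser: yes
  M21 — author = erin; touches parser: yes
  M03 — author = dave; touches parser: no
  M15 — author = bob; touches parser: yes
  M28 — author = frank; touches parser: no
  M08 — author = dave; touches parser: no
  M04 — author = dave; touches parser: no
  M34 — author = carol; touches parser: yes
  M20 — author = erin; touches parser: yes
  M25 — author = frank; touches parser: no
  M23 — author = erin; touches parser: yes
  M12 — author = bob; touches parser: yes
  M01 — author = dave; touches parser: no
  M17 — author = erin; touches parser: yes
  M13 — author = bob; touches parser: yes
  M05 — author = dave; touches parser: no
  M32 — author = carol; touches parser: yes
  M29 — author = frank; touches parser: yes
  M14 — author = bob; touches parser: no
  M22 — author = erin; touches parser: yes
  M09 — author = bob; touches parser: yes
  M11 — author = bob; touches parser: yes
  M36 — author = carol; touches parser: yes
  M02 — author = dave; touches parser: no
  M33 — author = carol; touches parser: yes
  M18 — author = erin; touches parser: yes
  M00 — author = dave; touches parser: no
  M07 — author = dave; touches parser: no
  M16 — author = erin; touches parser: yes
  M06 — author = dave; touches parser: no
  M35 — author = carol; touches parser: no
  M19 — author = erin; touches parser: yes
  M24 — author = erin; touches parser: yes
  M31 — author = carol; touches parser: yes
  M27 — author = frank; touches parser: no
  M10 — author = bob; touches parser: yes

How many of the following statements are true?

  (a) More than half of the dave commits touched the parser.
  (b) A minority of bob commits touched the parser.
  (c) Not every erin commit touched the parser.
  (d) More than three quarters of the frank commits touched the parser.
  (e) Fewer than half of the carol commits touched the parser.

0

(a) dave: |A| = 9, |A ∩ B| = 0; needs |A ∩ B| > |A ∖ B| — false.
(b) bob: |A| = 7, |A ∩ B| = 6; needs |A ∩ B| < |A ∖ B| — false.
(c) erin: |A| = 9, |A ∩ B| = 9; needs A ⊄ B (|A ∖ B| ≥ 1) — false.
(d) frank: |A| = 5, |A ∩ B| = 2; needs |A ∩ B| / |A| > 3/4 — false.
(e) carol: |A| = 7, |A ∩ B| = 6; needs |A ∩ B| < |A ∖ B| — false.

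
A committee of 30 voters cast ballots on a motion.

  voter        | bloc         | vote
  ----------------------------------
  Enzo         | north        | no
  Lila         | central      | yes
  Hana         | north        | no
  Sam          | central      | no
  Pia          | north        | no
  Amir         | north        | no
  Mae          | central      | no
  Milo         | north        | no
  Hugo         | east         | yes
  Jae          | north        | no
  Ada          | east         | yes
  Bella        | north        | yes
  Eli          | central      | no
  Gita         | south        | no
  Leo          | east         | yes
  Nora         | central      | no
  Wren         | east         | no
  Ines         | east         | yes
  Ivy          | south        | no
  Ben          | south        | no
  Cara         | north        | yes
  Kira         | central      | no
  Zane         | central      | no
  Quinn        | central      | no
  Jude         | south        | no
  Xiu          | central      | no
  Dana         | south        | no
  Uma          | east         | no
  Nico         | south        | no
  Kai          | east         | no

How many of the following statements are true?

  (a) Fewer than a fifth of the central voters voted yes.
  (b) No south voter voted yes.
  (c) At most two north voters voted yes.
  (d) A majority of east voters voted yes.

(a) central: |A| = 9, |A ∩ B| = 1; needs |A ∩ B| / |A| < 1/5 — true.
(b) south: |A| = 6, |A ∩ B| = 0; needs A ∩ B = ∅ (|A ∩ B| = 0) — true.
(c) north: |A| = 8, |A ∩ B| = 2; needs |A ∩ B| ≤ 2 — true.
(d) east: |A| = 7, |A ∩ B| = 4; needs |A ∩ B| > |A ∖ B| — true.

4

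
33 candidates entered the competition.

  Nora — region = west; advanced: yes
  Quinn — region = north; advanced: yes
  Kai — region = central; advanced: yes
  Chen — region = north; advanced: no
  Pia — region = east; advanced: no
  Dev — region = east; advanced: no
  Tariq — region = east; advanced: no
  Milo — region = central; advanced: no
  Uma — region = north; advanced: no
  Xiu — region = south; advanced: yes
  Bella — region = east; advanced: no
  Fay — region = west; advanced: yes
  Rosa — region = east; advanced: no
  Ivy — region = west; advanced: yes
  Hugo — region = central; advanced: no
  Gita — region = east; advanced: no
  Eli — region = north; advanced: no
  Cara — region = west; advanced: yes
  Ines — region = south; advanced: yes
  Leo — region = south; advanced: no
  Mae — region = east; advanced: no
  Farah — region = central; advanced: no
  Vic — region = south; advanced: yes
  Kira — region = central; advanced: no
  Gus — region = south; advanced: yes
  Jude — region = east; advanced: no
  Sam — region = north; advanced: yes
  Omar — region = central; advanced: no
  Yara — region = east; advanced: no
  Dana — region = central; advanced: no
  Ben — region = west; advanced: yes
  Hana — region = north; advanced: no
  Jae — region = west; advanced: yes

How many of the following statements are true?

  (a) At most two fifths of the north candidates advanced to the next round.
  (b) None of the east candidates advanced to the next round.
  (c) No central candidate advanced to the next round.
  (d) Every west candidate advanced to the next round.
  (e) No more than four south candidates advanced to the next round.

4

(a) north: |A| = 6, |A ∩ B| = 2; needs |A ∩ B| / |A| ≤ 2/5 — true.
(b) east: |A| = 9, |A ∩ B| = 0; needs A ∩ B = ∅ (|A ∩ B| = 0) — true.
(c) central: |A| = 7, |A ∩ B| = 1; needs A ∩ B = ∅ (|A ∩ B| = 0) — false.
(d) west: |A| = 6, |A ∩ B| = 6; needs A ⊆ B, i.e. every element of A is in B (|A ∖ B| = 0) — true.
(e) south: |A| = 5, |A ∩ B| = 4; needs |A ∩ B| ≤ 4 — true.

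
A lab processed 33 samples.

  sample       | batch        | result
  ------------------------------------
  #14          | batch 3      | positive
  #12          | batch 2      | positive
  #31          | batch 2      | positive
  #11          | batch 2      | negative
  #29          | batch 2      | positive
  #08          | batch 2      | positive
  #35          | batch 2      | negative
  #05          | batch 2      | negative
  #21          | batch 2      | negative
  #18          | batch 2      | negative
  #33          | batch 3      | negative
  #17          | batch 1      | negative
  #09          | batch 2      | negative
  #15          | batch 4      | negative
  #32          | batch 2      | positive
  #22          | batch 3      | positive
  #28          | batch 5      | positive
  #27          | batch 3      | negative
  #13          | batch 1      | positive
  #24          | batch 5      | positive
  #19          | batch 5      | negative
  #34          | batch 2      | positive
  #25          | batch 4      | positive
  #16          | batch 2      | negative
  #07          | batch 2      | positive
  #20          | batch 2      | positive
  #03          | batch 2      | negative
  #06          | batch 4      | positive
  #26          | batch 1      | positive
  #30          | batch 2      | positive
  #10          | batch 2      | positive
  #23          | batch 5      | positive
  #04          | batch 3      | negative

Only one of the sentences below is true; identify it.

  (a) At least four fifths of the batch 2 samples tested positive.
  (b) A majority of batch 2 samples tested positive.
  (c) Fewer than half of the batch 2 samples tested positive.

(b)

|A| = 18, |A ∩ B| = 10, |A ∖ B| = 8.
(a) requires |A ∩ B| / |A| ≥ 4/5: false.
(b) requires |A ∩ B| > |A ∖ B|: true.
(c) requires |A ∩ B| < |A ∖ B|: false.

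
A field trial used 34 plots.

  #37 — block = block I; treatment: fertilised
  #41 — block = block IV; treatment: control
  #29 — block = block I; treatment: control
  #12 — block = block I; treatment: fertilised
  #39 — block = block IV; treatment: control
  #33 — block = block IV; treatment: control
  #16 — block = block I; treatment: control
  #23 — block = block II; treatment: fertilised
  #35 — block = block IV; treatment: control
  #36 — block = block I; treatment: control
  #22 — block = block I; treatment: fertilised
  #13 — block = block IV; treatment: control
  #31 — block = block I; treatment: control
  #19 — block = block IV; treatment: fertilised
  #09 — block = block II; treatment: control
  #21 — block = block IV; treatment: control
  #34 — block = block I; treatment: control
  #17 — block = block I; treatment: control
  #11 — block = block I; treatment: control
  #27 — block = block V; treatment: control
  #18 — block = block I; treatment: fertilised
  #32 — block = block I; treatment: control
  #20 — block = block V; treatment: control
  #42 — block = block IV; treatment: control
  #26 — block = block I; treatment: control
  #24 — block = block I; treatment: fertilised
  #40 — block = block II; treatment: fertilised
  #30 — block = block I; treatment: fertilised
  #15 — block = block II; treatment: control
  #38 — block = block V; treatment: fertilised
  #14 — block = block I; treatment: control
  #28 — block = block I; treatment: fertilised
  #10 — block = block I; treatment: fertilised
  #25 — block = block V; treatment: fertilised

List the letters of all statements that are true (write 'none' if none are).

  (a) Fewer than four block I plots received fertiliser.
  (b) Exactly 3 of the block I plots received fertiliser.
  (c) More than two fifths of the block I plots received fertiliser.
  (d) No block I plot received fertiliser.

(c)

|A| = 18, |A ∩ B| = 8, |A ∖ B| = 10.
(a) |A ∩ B| < 4: fails.
(b) |A ∩ B| = 3: fails.
(c) |A ∩ B| / |A| > 2/5: holds.
(d) A ∩ B = ∅ (|A ∩ B| = 0): fails.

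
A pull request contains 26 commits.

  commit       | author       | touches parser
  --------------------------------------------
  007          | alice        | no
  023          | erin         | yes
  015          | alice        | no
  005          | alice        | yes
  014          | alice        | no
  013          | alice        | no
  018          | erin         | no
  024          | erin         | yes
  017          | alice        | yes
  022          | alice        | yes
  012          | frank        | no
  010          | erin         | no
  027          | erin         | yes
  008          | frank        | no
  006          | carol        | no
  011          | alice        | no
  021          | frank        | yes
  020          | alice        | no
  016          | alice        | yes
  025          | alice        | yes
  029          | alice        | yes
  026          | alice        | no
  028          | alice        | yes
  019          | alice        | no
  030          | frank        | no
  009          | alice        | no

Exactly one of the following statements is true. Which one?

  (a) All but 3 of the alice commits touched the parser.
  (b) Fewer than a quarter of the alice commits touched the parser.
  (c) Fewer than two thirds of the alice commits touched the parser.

(c)

|A| = 16, |A ∩ B| = 7, |A ∖ B| = 9.
(a) requires |A ∖ B| = 3: false.
(b) requires |A ∩ B| / |A| < 1/4: false.
(c) requires |A ∩ B| / |A| < 2/3: true.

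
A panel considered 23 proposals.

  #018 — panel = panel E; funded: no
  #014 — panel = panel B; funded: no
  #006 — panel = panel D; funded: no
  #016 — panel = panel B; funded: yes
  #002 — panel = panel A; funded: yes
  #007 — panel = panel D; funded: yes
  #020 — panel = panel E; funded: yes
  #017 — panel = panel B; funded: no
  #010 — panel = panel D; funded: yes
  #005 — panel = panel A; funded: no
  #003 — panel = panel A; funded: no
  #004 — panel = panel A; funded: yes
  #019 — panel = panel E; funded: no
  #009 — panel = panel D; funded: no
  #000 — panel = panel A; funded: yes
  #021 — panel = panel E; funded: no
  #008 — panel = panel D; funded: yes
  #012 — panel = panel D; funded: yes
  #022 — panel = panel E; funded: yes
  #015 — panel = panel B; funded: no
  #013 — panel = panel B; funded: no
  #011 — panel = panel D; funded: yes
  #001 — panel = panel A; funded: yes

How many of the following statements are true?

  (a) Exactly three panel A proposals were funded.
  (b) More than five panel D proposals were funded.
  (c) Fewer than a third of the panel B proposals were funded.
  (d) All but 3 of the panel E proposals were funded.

(a) panel A: |A| = 6, |A ∩ B| = 4; needs |A ∩ B| = 3 — false.
(b) panel D: |A| = 7, |A ∩ B| = 5; needs |A ∩ B| > 5 — false.
(c) panel B: |A| = 5, |A ∩ B| = 1; needs |A ∩ B| / |A| < 1/3 — true.
(d) panel E: |A| = 5, |A ∩ B| = 2; needs |A ∖ B| = 3 — true.

2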